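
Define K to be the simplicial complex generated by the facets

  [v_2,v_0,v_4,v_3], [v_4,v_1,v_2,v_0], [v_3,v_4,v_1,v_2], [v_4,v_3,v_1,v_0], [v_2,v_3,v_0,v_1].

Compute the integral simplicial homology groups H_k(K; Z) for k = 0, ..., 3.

Order the vertices as v_0 < v_1 < v_2 < v_3 < v_4. Listing each simplex with vertices in this order, K has dimension 3 with simplices:

  0-simplices (5): [v_0], [v_1], [v_2], [v_3], [v_4]
  1-simplices (10): [v_0,v_1], [v_0,v_2], [v_0,v_3], [v_0,v_4], [v_1,v_2], [v_1,v_3], [v_1,v_4], [v_2,v_3], [v_2,v_4], [v_3,v_4]
  2-simplices (10): [v_0,v_1,v_2], [v_0,v_1,v_3], [v_0,v_1,v_4], [v_0,v_2,v_3], [v_0,v_2,v_4], [v_0,v_3,v_4], [v_1,v_2,v_3], [v_1,v_2,v_4], [v_1,v_3,v_4], [v_2,v_3,v_4]
  3-simplices (5): [v_0,v_1,v_2,v_3], [v_0,v_1,v_2,v_4], [v_0,v_1,v_3,v_4], [v_0,v_2,v_3,v_4], [v_1,v_2,v_3,v_4]

so the chain groups are C_0 ≅ Z^5, C_1 ≅ Z^10, C_2 ≅ Z^10, C_3 ≅ Z^5.

The boundary map ∂_1: C_1 → C_0 is given by ∂[p,q] = [q] − [p]. For instance
  ∂[v_0,v_4] = [v_4] − [v_0].
As a 5×10 matrix over Z this has rank 4, with invariant factors (1,1,1,1).

The boundary map ∂_2: C_2 → C_1 maps a triangle to the signed sum of its edges. For instance
  ∂[v_0,v_2,v_3] = [v_2,v_3] − [v_0,v_3] + [v_0,v_2],
  ∂[v_0,v_1,v_2] = [v_1,v_2] − [v_0,v_2] + [v_0,v_1].
This gives a 10×10 integer matrix of rank 6; reducing to Smith normal form yields diagonal entries (1,1,1,1,1,1).

The boundary map ∂_3: C_3 → C_2 sends each 3-simplex σ to the alternating sum Σ_i (−1)^i (σ with its i-th vertex removed). For instance
  ∂[v_0,v_1,v_2,v_3] = [v_1,v_2,v_3] − [v_0,v_2,v_3] + [v_0,v_1,v_3] − [v_0,v_1,v_2],
  ∂[v_0,v_1,v_3,v_4] = [v_1,v_3,v_4] − [v_0,v_3,v_4] + [v_0,v_1,v_4] − [v_0,v_1,v_3].
The resulting 10×5 matrix has rank 4, and its Smith normal form has invariant factors (1,1,1,1).

From H_k ≅ ker(∂_k) / im(∂_{k+1}) we obtain:

  H_0: rank C_0 − rank ∂_1 = 5 − 4 = 1, and the invariant factors of ∂_1 are all 1, so H_0 ≅ Z.
  H_1: rank ker ∂_1 − rank ∂_2 = (10 − 4) − 6 = 0, and the invariant factors of ∂_2 are all 1, so H_1 ≅ 0.
  H_2: rank ker ∂_2 − rank ∂_3 = (10 − 6) − 4 = 0, and the invariant factors of ∂_3 are all 1, so H_2 ≅ 0.
  H_3: rank ker ∂_3 − rank ∂_4 = (5 − 4) − 0 = 1, and there is no ∂_4, so H_3 ≅ Z.

(K is a triangulation of the 3-sphere S^3.)

H_0 = Z,  H_1 = 0,  H_2 = 0,  H_3 = Z.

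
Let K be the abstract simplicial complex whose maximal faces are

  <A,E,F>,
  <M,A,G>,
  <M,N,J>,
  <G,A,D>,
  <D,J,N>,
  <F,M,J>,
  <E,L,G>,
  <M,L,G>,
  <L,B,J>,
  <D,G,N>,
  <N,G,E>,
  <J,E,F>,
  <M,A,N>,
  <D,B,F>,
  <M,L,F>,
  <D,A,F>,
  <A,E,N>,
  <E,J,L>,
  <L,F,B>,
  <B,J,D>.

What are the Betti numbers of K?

b_0 = 1, b_1 = 1, b_2 = 0.

We work with the vertex ordering A < B < D < E < F < G < J < L < M < N. The simplices of K, each written with vertices in increasing order, are:

  0-simplices (10): A, B, D, E, F, G, J, L, M, N
  1-simplices (30): AD, AE, AF, AG, AM, AN, BD, BF, BJ, BL, DF, DG, DJ, DN, EF, EG, EJ, EL, EN, FJ, FL, FM, GL, GM, GN, JL, JM, JN, LM, MN
  2-simplices (20): ADF, ADG, AEF, AEN, AGM, AMN, BDF, BDJ, BFL, BJL, DGN, DJN, EFJ, EGL, EGN, EJL, FJM, FLM, GLM, JMN

Hence C_0 ≅ Z^10, C_1 ≅ Z^30, C_2 ≅ Z^20.

Boundary ∂_1: C_1 → C_0 maps an edge to its endpoints' difference, ∂[p,q] = q − p. For instance
  ∂FJ = J − F.
The resulting 10×30 matrix has rank 9, and its Smith normal form has invariant factors (1,1,1,1,1,1,1,1,1).

∂_2: C_2 → C_1 maps a triangle to the signed sum of its edges. For instance
  ∂JMN = MN − JN + JM,
  ∂EGN = GN − EN + EG.
The 30×20 boundary matrix has rank 20 and Smith normal form diag(1,1,1,1,1,1,1,1,1,1,1,1,1,1,1,1,1,1,1,2).

Computing H_k = (kernel of ∂_k) / (image of ∂_{k+1}):

  H_0: rank C_0 − rank ∂_1 = 10 − 9 = 1, and the invariant factors of ∂_1 are all 1, so H_0 ≅ Z.
  H_1: rank ker ∂_1 − rank ∂_2 = (30 − 9) − 20 = 1, and ∂_2 has invariant factor 2 > 1, so H_1 ≅ Z ⊕ Z/2Z.
  H_2: rank ker ∂_2 − rank ∂_3 = (20 − 20) − 0 = 0, and there is no ∂_3, so H_2 ≅ 0.

Hence the Betti numbers are b_0 = 1, b_1 = 1, b_2 = 0.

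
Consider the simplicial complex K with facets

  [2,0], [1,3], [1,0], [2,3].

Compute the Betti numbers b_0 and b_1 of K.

b_0 = 1, b_1 = 1.

Order the vertices as 0 < 1 < 2 < 3. Listing each simplex with vertices in this order, K has dimension 1 with simplices:

  0-simplices (4): [0], [1], [2], [3]
  1-simplices (4): [0,1], [0,2], [1,3], [2,3]

so the chain groups are C_0 ≅ Z^4, C_1 ≅ Z^4.

The boundary map ∂_1: C_1 → C_0 is given by ∂[p,q] = [q] − [p].
As a 4×4 matrix over Z this has rank 3, with invariant factors (1,1,1).

Now H_k = ker ∂_k / im ∂_{k+1}, so:

  H_0: rank C_0 − rank ∂_1 = 4 − 3 = 1, and the invariant factors of ∂_1 are all 1, so H_0 ≅ Z.
  H_1: rank ker ∂_1 − rank ∂_2 = (4 − 3) − 0 = 1, and there is no ∂_2, so H_1 ≅ Z.

Hence the Betti numbers are b_0 = 1, b_1 = 1.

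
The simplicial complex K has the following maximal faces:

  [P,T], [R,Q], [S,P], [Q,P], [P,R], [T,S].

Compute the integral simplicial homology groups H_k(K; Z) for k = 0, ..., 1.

H_0 = Z,  H_1 = Z^2.

K has 5 vertices, 6 edges.
rank ∂_0 = 0, rank ∂_1 = 4 ⇒ b_0 = 5 − 0 − 4 = 1; all invariant factors of ∂_1 are 1 so no torsion. So H_0 = Z.
rank ∂_1 = 4, rank ∂_2 = 0 ⇒ b_1 = 6 − 4 − 0 = 2. So H_1 = Z^2.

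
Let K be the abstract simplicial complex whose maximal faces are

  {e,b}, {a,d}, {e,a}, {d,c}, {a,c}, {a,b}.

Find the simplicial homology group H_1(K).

Order the vertices as a < b < c < d < e. Listing each simplex with vertices in this order, K has dimension 1 with simplices:

  0-simplices (5): a, b, c, d, e
  1-simplices (6): ab, ac, ad, ae, be, cd

Hence C_0 ≅ Z^5, C_1 ≅ Z^6.

Boundary ∂_1: C_1 → C_0 maps an edge to its endpoints' difference, ∂[p,q] = q − p. For instance
  ∂be = e − b.
As a 5×6 matrix over Z this has rank 4, with invariant factors (1,1,1,1).

Now H_k = ker ∂_k / im ∂_{k+1}, so:

  H_1: rank ker ∂_1 − rank ∂_2 = (6 − 4) − 0 = 2, and there is no ∂_2, so H_1 = Z^2.

(K is a triangulation of a wedge of 2 circles.)

H_1 ≅ Z^2.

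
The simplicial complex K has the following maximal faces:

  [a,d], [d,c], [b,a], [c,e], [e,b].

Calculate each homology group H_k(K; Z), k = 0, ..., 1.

H_0 ≅ Z,  H_1 ≅ Z.

K has 5 vertices, 5 edges.
rank ∂_0 = 0, rank ∂_1 = 4 ⇒ b_0 = 5 − 0 − 4 = 1; all invariant factors of ∂_1 are 1 so no torsion. So H_0 ≅ Z.
rank ∂_1 = 4, rank ∂_2 = 0 ⇒ b_1 = 5 − 4 − 0 = 1. So H_1 ≅ Z.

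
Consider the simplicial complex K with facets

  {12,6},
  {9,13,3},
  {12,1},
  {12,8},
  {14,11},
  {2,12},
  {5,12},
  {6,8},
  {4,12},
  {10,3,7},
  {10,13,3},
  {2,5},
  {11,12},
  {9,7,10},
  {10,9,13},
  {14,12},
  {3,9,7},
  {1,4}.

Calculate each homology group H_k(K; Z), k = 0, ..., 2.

Fix the vertex order 1 < 2 < 3 < 4 < 5 < 6 < 7 < 8 < 9 < 10 < 11 < 12 < 13 < 14 and write every simplex with vertices in increasing order. Then dim K = 2 and the simplices of K are:

  0-simplices (14): [1], [2], [3], [4], [5], [6], [7], [8], [9], [10], [11], [12], [13], [14]
  1-simplices (21): (21 of them)
  2-simplices (6): [3,7,9], [3,7,10], [3,9,13], [3,10,13], [7,9,10], [9,10,13]

giving chain groups C_0 ≅ Z^14, C_1 ≅ Z^21, C_2 ≅ Z^6.

∂_1: C_1 → C_0 is given by ∂[p,q] = [q] − [p].
As a 14×21 matrix over Z this has rank 12, with invariant factors (1,1,1,1,1,1,1,1,1,1,1,1).

Boundary ∂_2: C_2 → C_1 acts by ∂[p,q,r] = [q,r] − [p,r] + [p,q]. For instance
  ∂[9,10,13] = [10,13] − [9,13] + [9,10],
  ∂[3,7,10] = [7,10] − [3,10] + [3,7].
This gives a 21×6 integer matrix of rank 5; reducing to Smith normal form yields diagonal entries (1,1,1,1,1).

Now H_k = ker ∂_k / im ∂_{k+1}, so:

  H_0: rank C_0 − rank ∂_1 = 14 − 12 = 2, and the invariant factors of ∂_1 are all 1, so H_0 ≅ Z^2.
  H_1: rank ker ∂_1 − rank ∂_2 = (21 − 12) − 5 = 4, and the invariant factors of ∂_2 are all 1, so H_1 ≅ Z^4.
  H_2: rank ker ∂_2 − rank ∂_3 = (6 − 5) − 0 = 1, and there is no ∂_3, so H_2 ≅ Z.

As a check, the Euler characteristic is 14 − 21 + 6 = -1, which agrees with 2 − 4 + 1 = -1.
(K is a triangulation of the disjoint union of the 2-sphere S^2 and a wedge of 4 circles.)

H_0 = Z^2,  H_1 = Z^4,  H_2 = Z.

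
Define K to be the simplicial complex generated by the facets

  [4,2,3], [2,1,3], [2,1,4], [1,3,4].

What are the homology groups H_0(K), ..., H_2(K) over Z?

H_0 = Z,  H_1 = 0,  H_2 = Z.

Order the vertices as 1 < 2 < 3 < 4. Listing each simplex with vertices in this order, K has dimension 2 with simplices:

  0-simplices (4): [1], [2], [3], [4]
  1-simplices (6): [1,2], [1,3], [1,4], [2,3], [2,4], [3,4]
  2-simplices (4): [1,2,3], [1,2,4], [1,3,4], [2,3,4]

so the chain groups are C_0 ≅ Z^4, C_1 ≅ Z^6, C_2 ≅ Z^4.

Boundary ∂_1: C_1 → C_0 is given by ∂[p,q] = [q] − [p].
As a 4×6 matrix over Z this has rank 3, with invariant factors (1,1,1).

Boundary ∂_2: C_2 → C_1 sends each 2-simplex [p,q,r] to [q,r] − [p,r] + [p,q]. For instance
  ∂[1,2,3] = [2,3] − [1,3] + [1,2],
  ∂[1,2,4] = [2,4] − [1,4] + [1,2].
The resulting 6×4 matrix has rank 3, and its Smith normal form has invariant factors (1,1,1).

Computing H_k = (kernel of ∂_k) / (image of ∂_{k+1}):

  H_0: rank C_0 − rank ∂_1 = 4 − 3 = 1, and the invariant factors of ∂_1 are all 1, so H_0 ≅ Z.
  H_1: rank ker ∂_1 − rank ∂_2 = (6 − 3) − 3 = 0, and the invariant factors of ∂_2 are all 1, so H_1 ≅ 0.
  H_2: rank ker ∂_2 − rank ∂_3 = (4 − 3) − 0 = 1, and there is no ∂_3, so H_2 ≅ Z.

As a check, the Euler characteristic is 4 − 6 + 4 = 2, which agrees with 1 − 0 + 1 = 2.
(K is a triangulation of the 2-sphere S^2.)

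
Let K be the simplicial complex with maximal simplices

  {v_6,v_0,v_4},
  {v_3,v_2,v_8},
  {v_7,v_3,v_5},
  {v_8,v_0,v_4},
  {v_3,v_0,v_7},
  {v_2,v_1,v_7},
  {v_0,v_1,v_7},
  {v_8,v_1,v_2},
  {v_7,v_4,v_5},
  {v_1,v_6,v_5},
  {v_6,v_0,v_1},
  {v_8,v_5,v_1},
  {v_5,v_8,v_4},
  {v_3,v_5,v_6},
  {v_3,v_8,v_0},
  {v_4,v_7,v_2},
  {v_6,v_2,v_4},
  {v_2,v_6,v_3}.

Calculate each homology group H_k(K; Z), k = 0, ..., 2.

H_0 ≅ Z,  H_1 ≅ Z^2,  H_2 ≅ Z.

We work with the vertex ordering v_0 < v_1 < v_2 < v_3 < v_4 < v_5 < v_6 < v_7 < v_8. The simplices of K, each written with vertices in increasing order, are:

  0-simplices (9): [v_0], [v_1], [v_2], [v_3], [v_4], [v_5], [v_6], [v_7], [v_8]
  1-simplices (27): (27 of them)
  2-simplices (18): (18 of them)

Hence C_0 ≅ Z^9, C_1 ≅ Z^27, C_2 ≅ Z^18.

The boundary map ∂_1: C_1 → C_0 sends each edge [p,q] (with p < q) to q − p.
The resulting 9×27 matrix has rank 8, and its Smith normal form has invariant factors (1,1,1,1,1,1,1,1).

The boundary map ∂_2: C_2 → C_1 sends each 2-simplex [p,q,r] to [q,r] − [p,r] + [p,q]. For instance
  ∂[v_1,v_5,v_8] = [v_5,v_8] − [v_1,v_8] + [v_1,v_5],
  ∂[v_3,v_5,v_7] = [v_5,v_7] − [v_3,v_7] + [v_3,v_5].
The 27×18 boundary matrix has rank 17 and Smith normal form diag(1,1,1,1,1,1,1,1,1,1,1,1,1,1,1,1,1).

Reading off H_k = ker ∂_k / im ∂_{k+1}:

  H_0: rank C_0 − rank ∂_1 = 9 − 8 = 1, and the invariant factors of ∂_1 are all 1, so H_0 = Z.
  H_1: rank ker ∂_1 − rank ∂_2 = (27 − 8) − 17 = 2, and the invariant factors of ∂_2 are all 1, so H_1 = Z^2.
  H_2: rank ker ∂_2 − rank ∂_3 = (18 − 17) − 0 = 1, and there is no ∂_3, so H_2 = Z.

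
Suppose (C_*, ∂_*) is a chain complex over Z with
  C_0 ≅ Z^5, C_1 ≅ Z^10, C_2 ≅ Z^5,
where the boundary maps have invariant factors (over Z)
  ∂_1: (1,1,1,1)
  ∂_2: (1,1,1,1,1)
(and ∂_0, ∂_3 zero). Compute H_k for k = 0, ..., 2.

H_0 ≅ Z,  H_1 ≅ Z,  H_2 = 0.

H_0: b_0 = 5 − 0 − 4 = 1; torsion from ∂_1 factors > 1: none. So H_0 ≅ Z.
H_1: b_1 = 10 − 4 − 5 = 1; torsion from ∂_2 factors > 1: none. So H_1 ≅ Z.
H_2: b_2 = 5 − 5 − 0 = 0; torsion from ∂_3 factors > 1: none. So H_2 ≅ 0.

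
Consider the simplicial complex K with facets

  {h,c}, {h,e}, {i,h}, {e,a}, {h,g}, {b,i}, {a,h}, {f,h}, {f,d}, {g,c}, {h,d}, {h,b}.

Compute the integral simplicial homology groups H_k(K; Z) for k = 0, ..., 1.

H_0 = Z,  H_1 = Z^4.

We work with the vertex ordering a < b < c < d < e < f < g < h < i. The simplices of K, each written with vertices in increasing order, are:

  0-simplices (9): a, b, c, d, e, f, g, h, i
  1-simplices (12): ae, ah, bh, bi, cg, ch, df, dh, eh, fh, gh, hi

Hence C_0 ≅ Z^9, C_1 ≅ Z^12.

Boundary ∂_1: C_1 → C_0 is given by ∂[p,q] = [q] − [p].
This gives a 9×12 integer matrix of rank 8; reducing to Smith normal form yields diagonal entries (1,1,1,1,1,1,1,1).

From H_k ≅ ker(∂_k) / im(∂_{k+1}) we obtain:

  H_0: rank C_0 − rank ∂_1 = 9 − 8 = 1, and the invariant factors of ∂_1 are all 1, so H_0 = Z.
  H_1: rank ker ∂_1 − rank ∂_2 = (12 − 8) − 0 = 4, and there is no ∂_2, so H_1 = Z^4.

(K is a triangulation of a wedge of 4 circles.)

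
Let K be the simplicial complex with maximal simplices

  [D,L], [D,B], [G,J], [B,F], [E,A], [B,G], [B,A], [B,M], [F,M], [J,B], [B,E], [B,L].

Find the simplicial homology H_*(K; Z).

Take the total order A < B < D < E < F < G < J < L < M on the vertex set. Then K (dimension 1) consists of the simplices:

  0-simplices (9): A, B, D, E, F, G, J, L, M
  1-simplices (12): AB, AE, BD, BE, BF, BG, BJ, BL, BM, DL, FM, GJ

Hence C_0 ≅ Z^9, C_1 ≅ Z^12.

The boundary map ∂_1: C_1 → C_0 is given by ∂[p,q] = [q] − [p]. For instance
  ∂AE = E − A.
The resulting 9×12 matrix has rank 8, and its Smith normal form has invariant factors (1,1,1,1,1,1,1,1).

Now H_k = ker ∂_k / im ∂_{k+1}, so:

  H_0: rank C_0 − rank ∂_1 = 9 − 8 = 1, and the invariant factors of ∂_1 are all 1, so H_0 ≅ Z.
  H_1: rank ker ∂_1 − rank ∂_2 = (12 − 8) − 0 = 4, and there is no ∂_2, so H_1 ≅ Z^4.

(K is a triangulation of a wedge of 4 circles.)

H_0 = Z,  H_1 = Z^4.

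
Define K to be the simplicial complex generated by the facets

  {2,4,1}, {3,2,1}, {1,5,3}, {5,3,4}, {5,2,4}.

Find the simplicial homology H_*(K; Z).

Take the total order 1 < 2 < 3 < 4 < 5 on the vertex set. Then K (dimension 2) consists of the simplices:

  0-simplices (5): [1], [2], [3], [4], [5]
  1-simplices (10): [1,2], [1,3], [1,4], [1,5], [2,3], [2,4], [2,5], [3,4], [3,5], [4,5]
  2-simplices (5): [1,2,3], [1,2,4], [1,3,5], [2,4,5], [3,4,5]

giving chain groups C_0 ≅ Z^5, C_1 ≅ Z^10, C_2 ≅ Z^5.

∂_1: C_1 → C_0 maps an edge to its endpoints' difference, ∂[p,q] = q − p.
As a 5×10 matrix over Z this has rank 4, with invariant factors (1,1,1,1).

The boundary map ∂_2: C_2 → C_1 sends each 2-simplex [p,q,r] to [q,r] − [p,r] + [p,q]. For instance
  ∂[1,2,4] = [2,4] − [1,4] + [1,2],
  ∂[1,3,5] = [3,5] − [1,5] + [1,3].
The resulting 10×5 matrix has rank 5, and its Smith normal form has invariant factors (1,1,1,1,1).

From H_k ≅ ker(∂_k) / im(∂_{k+1}) we obtain:

  H_0: rank C_0 − rank ∂_1 = 5 − 4 = 1, and the invariant factors of ∂_1 are all 1, so H_0 ≅ Z.
  H_1: rank ker ∂_1 − rank ∂_2 = (10 − 4) − 5 = 1, and the invariant factors of ∂_2 are all 1, so H_1 ≅ Z.
  H_2: rank ker ∂_2 − rank ∂_3 = (5 − 5) − 0 = 0, and there is no ∂_3, so H_2 ≅ 0.

As a check, the Euler characteristic is 5 − 10 + 5 = 0, which agrees with 1 − 1 + 0 = 0.
(K is a triangulation of the Möbius band.)

H_0 ≅ Z,  H_1 ≅ Z,  H_2 = 0.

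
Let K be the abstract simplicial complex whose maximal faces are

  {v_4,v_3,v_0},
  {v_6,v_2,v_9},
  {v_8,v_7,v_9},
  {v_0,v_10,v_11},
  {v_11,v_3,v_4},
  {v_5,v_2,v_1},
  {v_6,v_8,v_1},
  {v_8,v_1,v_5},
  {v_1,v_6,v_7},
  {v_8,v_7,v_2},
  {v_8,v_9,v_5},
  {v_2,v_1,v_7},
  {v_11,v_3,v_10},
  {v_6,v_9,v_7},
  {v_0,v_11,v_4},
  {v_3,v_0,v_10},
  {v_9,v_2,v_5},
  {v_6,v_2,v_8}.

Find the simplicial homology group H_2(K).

H_2 ≅ Z.

K has 12 vertices, 27 edges, 18 triangles.
rank ∂_2 = 17, rank ∂_3 = 0 ⇒ b_2 = 18 − 17 − 0 = 1. So H_2 = Z.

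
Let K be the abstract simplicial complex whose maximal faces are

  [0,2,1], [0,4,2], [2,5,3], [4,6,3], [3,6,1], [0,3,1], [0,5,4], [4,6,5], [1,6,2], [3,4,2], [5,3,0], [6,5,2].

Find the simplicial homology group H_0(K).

H_0 = Z.

Fix the vertex order 0 < 1 < 2 < 3 < 4 < 5 < 6 and write every simplex with vertices in increasing order. Then dim K = 2 and the simplices of K are:

  0-simplices (7): [0], [1], [2], [3], [4], [5], [6]
  1-simplices (18): [0,1], [0,2], [0,3], [0,4], [0,5], [1,2], [1,3], [1,6], [2,3], [2,4], [2,5], [2,6], [3,4], [3,5], [3,6], [4,5], [4,6], [5,6]
  2-simplices (12): [0,1,2], [0,1,3], [0,2,4], [0,3,5], [0,4,5], [1,2,6], [1,3,6], [2,3,4], [2,3,5], [2,5,6], [3,4,6], [4,5,6]

so the chain groups are C_0 ≅ Z^7, C_1 ≅ Z^18, C_2 ≅ Z^12.

∂_1: C_1 → C_0 sends each edge [p,q] (with p < q) to q − p.
The resulting 7×18 matrix has rank 6, and its Smith normal form has invariant factors (1,1,1,1,1,1).

∂_2: C_2 → C_1 sends each 2-simplex [p,q,r] to [q,r] − [p,r] + [p,q]. For instance
  ∂[2,3,5] = [3,5] − [2,5] + [2,3],
  ∂[3,4,6] = [4,6] − [3,6] + [3,4].
The resulting 18×12 matrix has rank 12, and its Smith normal form has invariant factors (1,1,1,1,1,1,1,1,1,1,1,2).

Now H_k = ker ∂_k / im ∂_{k+1}, so:

  H_0: rank C_0 − rank ∂_1 = 7 − 6 = 1, and the invariant factors of ∂_1 are all 1, so H_0 = Z.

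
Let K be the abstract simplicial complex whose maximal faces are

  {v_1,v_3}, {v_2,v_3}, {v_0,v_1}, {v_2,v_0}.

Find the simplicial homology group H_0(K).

Order the vertices as v_0 < v_1 < v_2 < v_3. Listing each simplex with vertices in this order, K has dimension 1 with simplices:

  0-simplices (4): [v_0], [v_1], [v_2], [v_3]
  1-simplices (4): [v_0,v_1], [v_0,v_2], [v_1,v_3], [v_2,v_3]

Hence C_0 ≅ Z^4, C_1 ≅ Z^4.

The boundary map ∂_1: C_1 → C_0 is given by ∂[p,q] = [q] − [p].
The 4×4 boundary matrix has rank 3 and Smith normal form diag(1,1,1).

Computing H_k = (kernel of ∂_k) / (image of ∂_{k+1}):

  H_0: rank C_0 − rank ∂_1 = 4 − 3 = 1, and the invariant factors of ∂_1 are all 1, so H_0 = Z.

H_0 ≅ Z.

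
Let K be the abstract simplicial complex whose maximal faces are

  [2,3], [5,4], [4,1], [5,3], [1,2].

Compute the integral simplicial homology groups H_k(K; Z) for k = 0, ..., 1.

We work with the vertex ordering 1 < 2 < 3 < 4 < 5. The simplices of K, each written with vertices in increasing order, are:

  0-simplices (5): [1], [2], [3], [4], [5]
  1-simplices (5): [1,2], [1,4], [2,3], [3,5], [4,5]

giving chain groups C_0 ≅ Z^5, C_1 ≅ Z^5.

The boundary map ∂_1: C_1 → C_0 sends each edge [p,q] (with p < q) to q − p. For instance
  ∂[1,4] = [4] − [1].
The resulting 5×5 matrix has rank 4, and its Smith normal form has invariant factors (1,1,1,1).

Reading off H_k = ker ∂_k / im ∂_{k+1}:

  H_0: rank C_0 − rank ∂_1 = 5 − 4 = 1, and the invariant factors of ∂_1 are all 1, so H_0 = Z.
  H_1: rank ker ∂_1 − rank ∂_2 = (5 − 4) − 0 = 1, and there is no ∂_2, so H_1 = Z.

(K is a triangulation of the circle S^1.)

H_0 = Z,  H_1 = Z.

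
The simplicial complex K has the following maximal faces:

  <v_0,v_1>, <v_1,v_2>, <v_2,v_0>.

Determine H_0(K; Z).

Take the total order v_0 < v_1 < v_2 on the vertex set. Then K (dimension 1) consists of the simplices:

  0-simplices (3): [v_0], [v_1], [v_2]
  1-simplices (3): [v_0,v_1], [v_0,v_2], [v_1,v_2]

Hence C_0 ≅ Z^3, C_1 ≅ Z^3.

∂_1: C_1 → C_0 sends each edge [p,q] (with p < q) to q − p. For instance
  ∂[v_0,v_2] = [v_2] − [v_0].
The 3×3 boundary matrix has rank 2 and Smith normal form diag(1,1).

Computing H_k = (kernel of ∂_k) / (image of ∂_{k+1}):

  H_0: rank C_0 − rank ∂_1 = 3 − 2 = 1, and the invariant factors of ∂_1 are all 1, so H_0 = Z.

H_0 = Z.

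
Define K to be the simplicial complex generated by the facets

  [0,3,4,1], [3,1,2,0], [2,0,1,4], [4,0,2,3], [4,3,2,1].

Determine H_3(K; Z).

Fix the vertex order 0 < 1 < 2 < 3 < 4 and write every simplex with vertices in increasing order. Then dim K = 3 and the simplices of K are:

  0-simplices (5): [0], [1], [2], [3], [4]
  1-simplices (10): [0,1], [0,2], [0,3], [0,4], [1,2], [1,3], [1,4], [2,3], [2,4], [3,4]
  2-simplices (10): [0,1,2], [0,1,3], [0,1,4], [0,2,3], [0,2,4], [0,3,4], [1,2,3], [1,2,4], [1,3,4], [2,3,4]
  3-simplices (5): [0,1,2,3], [0,1,2,4], [0,1,3,4], [0,2,3,4], [1,2,3,4]

so the chain groups are C_0 ≅ Z^5, C_1 ≅ Z^10, C_2 ≅ Z^10, C_3 ≅ Z^5.

∂_1: C_1 → C_0 is given by ∂[p,q] = [q] − [p]. For instance
  ∂[0,3] = [3] − [0].
The resulting 5×10 matrix has rank 4, and its Smith normal form has invariant factors (1,1,1,1).

Boundary ∂_2: C_2 → C_1 sends each 2-simplex [p,q,r] to [q,r] − [p,r] + [p,q]. For instance
  ∂[0,3,4] = [3,4] − [0,4] + [0,3],
  ∂[1,2,4] = [2,4] − [1,4] + [1,2].
The resulting 10×10 matrix has rank 6, and its Smith normal form has invariant factors (1,1,1,1,1,1).

The boundary map ∂_3: C_3 → C_2 sends each 3-simplex σ to the alternating sum Σ_i (−1)^i (σ with its i-th vertex removed). For instance
  ∂[0,1,2,3] = [1,2,3] − [0,2,3] + [0,1,3] − [0,1,2],
  ∂[1,2,3,4] = [2,3,4] − [1,3,4] + [1,2,4] − [1,2,3].
The 10×5 boundary matrix has rank 4 and Smith normal form diag(1,1,1,1).

Computing H_k = (kernel of ∂_k) / (image of ∂_{k+1}):

  H_3: rank ker ∂_3 − rank ∂_4 = (5 − 4) − 0 = 1, and there is no ∂_4, so H_3 ≅ Z.

H_3 = Z.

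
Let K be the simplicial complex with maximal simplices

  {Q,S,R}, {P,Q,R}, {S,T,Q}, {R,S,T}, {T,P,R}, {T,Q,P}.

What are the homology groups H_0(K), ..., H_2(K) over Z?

K has 5 vertices, 9 edges, 6 triangles.
rank ∂_0 = 0, rank ∂_1 = 4 ⇒ b_0 = 5 − 0 − 4 = 1; all invariant factors of ∂_1 are 1 so no torsion. So H_0 = Z.
rank ∂_1 = 4, rank ∂_2 = 5 ⇒ b_1 = 9 − 4 − 5 = 0; all invariant factors of ∂_2 are 1 so no torsion. So H_1 = 0.
rank ∂_2 = 5, rank ∂_3 = 0 ⇒ b_2 = 6 − 5 − 0 = 1. So H_2 = Z.

H_0 ≅ Z,  H_1 = 0,  H_2 ≅ Z.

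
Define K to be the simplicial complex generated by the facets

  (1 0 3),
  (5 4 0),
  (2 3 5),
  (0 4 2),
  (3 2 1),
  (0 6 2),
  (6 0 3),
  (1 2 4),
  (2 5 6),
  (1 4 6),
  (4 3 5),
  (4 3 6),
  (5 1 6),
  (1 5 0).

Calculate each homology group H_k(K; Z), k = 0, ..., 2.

Order the vertices as 0 < 1 < 2 < 3 < 4 < 5 < 6. Listing each simplex with vertices in this order, K has dimension 2 with simplices:

  0-simplices (7): [0], [1], [2], [3], [4], [5], [6]
  1-simplices (21): [0,1], [0,2], [0,3], [0,4], [0,5], [0,6], [1,2], [1,3], [1,4], [1,5], [1,6], [2,3], [2,4], [2,5], [2,6], [3,4], [3,5], [3,6], [4,5], [4,6], [5,6]
  2-simplices (14): [0,1,3], [0,1,5], [0,2,4], [0,2,6], [0,3,6], [0,4,5], [1,2,3], [1,2,4], [1,4,6], [1,5,6], [2,3,5], [2,5,6], [3,4,5], [3,4,6]

Hence C_0 ≅ Z^7, C_1 ≅ Z^21, C_2 ≅ Z^14.

Boundary ∂_1: C_1 → C_0 sends each edge [p,q] (with p < q) to q − p. For instance
  ∂[1,6] = [6] − [1].
The resulting 7×21 matrix has rank 6, and its Smith normal form has invariant factors (1,1,1,1,1,1).

∂_2: C_2 → C_1 acts by ∂[p,q,r] = [q,r] − [p,r] + [p,q]. For instance
  ∂[0,1,5] = [1,5] − [0,5] + [0,1],
  ∂[0,2,4] = [2,4] − [0,4] + [0,2].
As a 21×14 matrix over Z this has rank 13, with invariant factors (1,1,1,1,1,1,1,1,1,1,1,1,1).

Reading off H_k = ker ∂_k / im ∂_{k+1}:

  H_0: rank C_0 − rank ∂_1 = 7 − 6 = 1, and the invariant factors of ∂_1 are all 1, so H_0 ≅ Z.
  H_1: rank ker ∂_1 − rank ∂_2 = (21 − 6) − 13 = 2, and the invariant factors of ∂_2 are all 1, so H_1 ≅ Z^2.
  H_2: rank ker ∂_2 − rank ∂_3 = (14 − 13) − 0 = 1, and there is no ∂_3, so H_2 ≅ Z.

H_0 = Z,  H_1 = Z^2,  H_2 = Z.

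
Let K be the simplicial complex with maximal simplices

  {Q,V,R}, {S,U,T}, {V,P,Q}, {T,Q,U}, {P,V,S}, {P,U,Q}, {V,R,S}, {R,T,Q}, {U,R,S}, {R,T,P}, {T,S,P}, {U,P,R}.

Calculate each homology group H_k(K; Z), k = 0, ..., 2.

Order the vertices as P < Q < R < S < T < U < V. Listing each simplex with vertices in this order, K has dimension 2 with simplices:

  0-simplices (7): P, Q, R, S, T, U, V
  1-simplices (18): PQ, PR, PS, PT, PU, PV, QR, QT, QU, QV, RS, RT, RU, RV, ST, SU, SV, TU
  2-simplices (12): PQU, PQV, PRT, PRU, PST, PSV, QRT, QRV, QTU, RSU, RSV, STU

giving chain groups C_0 ≅ Z^7, C_1 ≅ Z^18, C_2 ≅ Z^12.

Boundary ∂_1: C_1 → C_0 is given by ∂[p,q] = [q] − [p]. For instance
  ∂PR = R − P.
As a 7×18 matrix over Z this has rank 6, with invariant factors (1,1,1,1,1,1).

The boundary map ∂_2: C_2 → C_1 maps a triangle to the signed sum of its edges. For instance
  ∂RSV = SV − RV + RS,
  ∂PSV = SV − PV + PS.
This gives a 18×12 integer matrix of rank 12; reducing to Smith normal form yields diagonal entries (1,1,1,1,1,1,1,1,1,1,1,2).

From H_k ≅ ker(∂_k) / im(∂_{k+1}) we obtain:

  H_0: rank C_0 − rank ∂_1 = 7 − 6 = 1, and the invariant factors of ∂_1 are all 1, so H_0 ≅ Z.
  H_1: rank ker ∂_1 − rank ∂_2 = (18 − 6) − 12 = 0, and ∂_2 has invariant factor 2 > 1, so H_1 ≅ Z/2Z.
  H_2: rank ker ∂_2 − rank ∂_3 = (12 − 12) − 0 = 0, and there is no ∂_3, so H_2 ≅ 0.

(K is a triangulation of the real projective plane RP^2.)

H_0 = Z,  H_1 = Z/2Z,  H_2 = 0.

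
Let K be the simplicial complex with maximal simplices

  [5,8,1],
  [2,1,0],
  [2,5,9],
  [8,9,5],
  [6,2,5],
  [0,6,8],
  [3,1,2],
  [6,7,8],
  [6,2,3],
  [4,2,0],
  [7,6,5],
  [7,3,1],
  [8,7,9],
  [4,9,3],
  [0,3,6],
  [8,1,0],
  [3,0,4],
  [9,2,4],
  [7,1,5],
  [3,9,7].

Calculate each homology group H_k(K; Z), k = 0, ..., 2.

H_0 ≅ Z,  H_1 ≅ Z ⊕ Z/2,  H_2 = 0.

Take the total order 0 < 1 < 2 < 3 < 4 < 5 < 6 < 7 < 8 < 9 on the vertex set. Then K (dimension 2) consists of the simplices:

  0-simplices (10): [0], [1], [2], [3], [4], [5], [6], [7], [8], [9]
  1-simplices (30): (30 of them)
  2-simplices (20): (20 of them)

so the chain groups are C_0 ≅ Z^10, C_1 ≅ Z^30, C_2 ≅ Z^20.

Boundary ∂_1: C_1 → C_0 maps an edge to its endpoints' difference, ∂[p,q] = q − p. For instance
  ∂[1,7] = [7] − [1].
The resulting 10×30 matrix has rank 9, and its Smith normal form has invariant factors (1,1,1,1,1,1,1,1,1).

∂_2: C_2 → C_1 maps a triangle to the signed sum of its edges. For instance
  ∂[7,8,9] = [8,9] − [7,9] + [7,8],
  ∂[1,5,7] = [5,7] − [1,7] + [1,5].
As a 30×20 matrix over Z this has rank 20, with invariant factors (1,1,1,1,1,1,1,1,1,1,1,1,1,1,1,1,1,1,1,2).

Computing H_k = (kernel of ∂_k) / (image of ∂_{k+1}):

  H_0: rank C_0 − rank ∂_1 = 10 − 9 = 1, and the invariant factors of ∂_1 are all 1, so H_0 ≅ Z.
  H_1: rank ker ∂_1 − rank ∂_2 = (30 − 9) − 20 = 1, and ∂_2 has invariant factor 2 > 1, so H_1 ≅ Z ⊕ Z/2.
  H_2: rank ker ∂_2 − rank ∂_3 = (20 − 20) − 0 = 0, and there is no ∂_3, so H_2 ≅ 0.

As a check, the Euler characteristic is 10 − 30 + 20 = 0, which agrees with 1 − 1 + 0 = 0.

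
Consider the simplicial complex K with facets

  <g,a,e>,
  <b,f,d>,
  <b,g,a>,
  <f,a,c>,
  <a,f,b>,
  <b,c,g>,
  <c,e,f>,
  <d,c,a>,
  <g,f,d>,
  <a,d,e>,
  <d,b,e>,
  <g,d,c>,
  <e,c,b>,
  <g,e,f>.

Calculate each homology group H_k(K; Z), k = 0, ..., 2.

Fix the vertex order a < b < c < d < e < f < g and write every simplex with vertices in increasing order. Then dim K = 2 and the simplices of K are:

  0-simplices (7): a, b, c, d, e, f, g
  1-simplices (21): ab, ac, ad, ae, af, ag, bc, bd, be, bf, bg, cd, ce, cf, cg, de, df, dg, ef, eg, fg
  2-simplices (14): abf, abg, acd, acf, ade, aeg, bce, bcg, bde, bdf, cdg, cef, dfg, efg

giving chain groups C_0 ≅ Z^7, C_1 ≅ Z^21, C_2 ≅ Z^14.

∂_1: C_1 → C_0 maps an edge to its endpoints' difference, ∂[p,q] = q − p.
As a 7×21 matrix over Z this has rank 6, with invariant factors (1,1,1,1,1,1).

Boundary ∂_2: C_2 → C_1 maps a triangle to the signed sum of its edges. For instance
  ∂abg = bg − ag + ab,
  ∂bde = de − be + bd.
This gives a 21×14 integer matrix of rank 13; reducing to Smith normal form yields diagonal entries (1,1,1,1,1,1,1,1,1,1,1,1,1).

Computing H_k = (kernel of ∂_k) / (image of ∂_{k+1}):

  H_0: rank C_0 − rank ∂_1 = 7 − 6 = 1, and the invariant factors of ∂_1 are all 1, so H_0 = Z.
  H_1: rank ker ∂_1 − rank ∂_2 = (21 − 6) − 13 = 2, and the invariant factors of ∂_2 are all 1, so H_1 = Z^2.
  H_2: rank ker ∂_2 − rank ∂_3 = (14 − 13) − 0 = 1, and there is no ∂_3, so H_2 = Z.

(K is a triangulation of the torus T^2.)

H_0 = Z,  H_1 = Z^2,  H_2 = Z.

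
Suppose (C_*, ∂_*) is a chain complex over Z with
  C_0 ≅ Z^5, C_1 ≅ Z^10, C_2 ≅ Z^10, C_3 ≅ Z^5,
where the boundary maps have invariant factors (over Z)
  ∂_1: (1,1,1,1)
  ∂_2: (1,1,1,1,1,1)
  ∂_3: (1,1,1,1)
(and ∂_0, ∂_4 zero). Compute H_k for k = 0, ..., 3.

H_0 ≅ Z,  H_1 = 0,  H_2 = 0,  H_3 ≅ Z.

H_0: b_0 = 5 − 0 − 4 = 1; torsion from ∂_1 factors > 1: none. So H_0 ≅ Z.
H_1: b_1 = 10 − 4 − 6 = 0; torsion from ∂_2 factors > 1: none. So H_1 ≅ 0.
H_2: b_2 = 10 − 6 − 4 = 0; torsion from ∂_3 factors > 1: none. So H_2 ≅ 0.
H_3: b_3 = 5 − 4 − 0 = 1; torsion from ∂_4 factors > 1: none. So H_3 ≅ Z.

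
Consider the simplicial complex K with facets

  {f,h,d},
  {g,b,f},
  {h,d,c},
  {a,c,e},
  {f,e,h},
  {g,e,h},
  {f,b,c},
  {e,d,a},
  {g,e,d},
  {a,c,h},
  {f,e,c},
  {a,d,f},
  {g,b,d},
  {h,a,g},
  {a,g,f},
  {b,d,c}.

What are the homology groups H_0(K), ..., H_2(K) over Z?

Take the total order a < b < c < d < e < f < g < h on the vertex set. Then K (dimension 2) consists of the simplices:

  0-simplices (8): a, b, c, d, e, f, g, h
  1-simplices (24): ac, ad, ae, af, ag, ah, bc, bd, bf, bg, cd, ce, cf, ch, de, df, dg, dh, ef, eg, eh, fg, fh, gh
  2-simplices (16): ace, ach, ade, adf, afg, agh, bcd, bcf, bdg, bfg, cdh, cef, deg, dfh, efh, egh

so the chain groups are C_0 ≅ Z^8, C_1 ≅ Z^24, C_2 ≅ Z^16.

The boundary map ∂_1: C_1 → C_0 is given by ∂[p,q] = [q] − [p]. For instance
  ∂ae = e − a.
The resulting 8×24 matrix has rank 7, and its Smith normal form has invariant factors (1,1,1,1,1,1,1).

Boundary ∂_2: C_2 → C_1 acts by ∂[p,q,r] = [q,r] − [p,r] + [p,q]. For instance
  ∂egh = gh − eh + eg,
  ∂adf = df − af + ad.
This gives a 24×16 integer matrix of rank 15; reducing to Smith normal form yields diagonal entries (1,1,1,1,1,1,1,1,1,1,1,1,1,1,1).

Now H_k = ker ∂_k / im ∂_{k+1}, so:

  H_0: rank C_0 − rank ∂_1 = 8 − 7 = 1, and the invariant factors of ∂_1 are all 1, so H_0 ≅ Z.
  H_1: rank ker ∂_1 − rank ∂_2 = (24 − 7) − 15 = 2, and the invariant factors of ∂_2 are all 1, so H_1 ≅ Z^2.
  H_2: rank ker ∂_2 − rank ∂_3 = (16 − 15) − 0 = 1, and there is no ∂_3, so H_2 ≅ Z.

As a check, the Euler characteristic is 8 − 24 + 16 = 0, which agrees with 1 − 2 + 1 = 0.
(K is a triangulation of the torus T^2.)

H_0 = Z,  H_1 = Z^2,  H_2 = Z.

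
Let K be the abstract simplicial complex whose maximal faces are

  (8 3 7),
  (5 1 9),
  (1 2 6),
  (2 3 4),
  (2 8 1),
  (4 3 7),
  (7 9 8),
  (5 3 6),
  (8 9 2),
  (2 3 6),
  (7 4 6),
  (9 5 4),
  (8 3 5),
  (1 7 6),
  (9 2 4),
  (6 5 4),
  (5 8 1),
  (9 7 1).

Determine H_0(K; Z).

K has 9 vertices, 27 edges, 18 triangles.
rank ∂_0 = 0, rank ∂_1 = 8 ⇒ b_0 = 9 − 0 − 8 = 1; all invariant factors of ∂_1 are 1 so no torsion. So H_0 = Z.

H_0 ≅ Z.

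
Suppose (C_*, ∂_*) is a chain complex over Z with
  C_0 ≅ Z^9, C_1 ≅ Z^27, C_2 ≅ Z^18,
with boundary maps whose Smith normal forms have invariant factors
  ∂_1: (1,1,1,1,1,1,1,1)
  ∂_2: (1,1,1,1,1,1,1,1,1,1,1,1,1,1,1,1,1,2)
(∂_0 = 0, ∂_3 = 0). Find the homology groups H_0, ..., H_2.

H_0: b_0 = 9 − 0 − 8 = 1; torsion from ∂_1 factors > 1: none. So H_0 ≅ Z.
H_1: b_1 = 27 − 8 − 18 = 1; torsion from ∂_2 factors > 1: [2]. So H_1 ≅ Z ⊕ Z/2Z.
H_2: b_2 = 18 − 18 − 0 = 0; torsion from ∂_3 factors > 1: none. So H_2 ≅ 0.

H_0 ≅ Z,  H_1 ≅ Z ⊕ Z/2Z,  H_2 = 0.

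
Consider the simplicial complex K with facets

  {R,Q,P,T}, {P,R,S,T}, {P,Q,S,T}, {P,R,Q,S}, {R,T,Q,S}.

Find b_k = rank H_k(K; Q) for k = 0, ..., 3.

We work with the vertex ordering P < Q < R < S < T. The simplices of K, each written with vertices in increasing order, are:

  0-simplices (5): P, Q, R, S, T
  1-simplices (10): PQ, PR, PS, PT, QR, QS, QT, RS, RT, ST
  2-simplices (10): PQR, PQS, PQT, PRS, PRT, PST, QRS, QRT, QST, RST
  3-simplices (5): PQRS, PQRT, PQST, PRST, QRST

giving chain groups C_0 ≅ Z^5, C_1 ≅ Z^10, C_2 ≅ Z^10, C_3 ≅ Z^5.

∂_1: C_1 → C_0 is given by ∂[p,q] = [q] − [p]. For instance
  ∂PQ = Q − P.
As a 5×10 matrix over Z this has rank 4, with invariant factors (1,1,1,1).

∂_2: C_2 → C_1 maps a triangle to the signed sum of its edges. For instance
  ∂QRT = RT − QT + QR,
  ∂QST = ST − QT + QS.
As a 10×10 matrix over Z this has rank 6, with invariant factors (1,1,1,1,1,1).

The boundary map ∂_3: C_3 → C_2 sends each 3-simplex σ to the alternating sum Σ_i (−1)^i (σ with its i-th vertex removed). For instance
  ∂PQRS = QRS − PRS + PQS − PQR,
  ∂PQRT = QRT − PRT + PQT − PQR.
The resulting 10×5 matrix has rank 4, and its Smith normal form has invariant factors (1,1,1,1).

Computing H_k = (kernel of ∂_k) / (image of ∂_{k+1}):

  H_0: rank C_0 − rank ∂_1 = 5 − 4 = 1, and the invariant factors of ∂_1 are all 1, so H_0 = Z.
  H_1: rank ker ∂_1 − rank ∂_2 = (10 − 4) − 6 = 0, and the invariant factors of ∂_2 are all 1, so H_1 = 0.
  H_2: rank ker ∂_2 − rank ∂_3 = (10 − 6) − 4 = 0, and the invariant factors of ∂_3 are all 1, so H_2 = 0.
  H_3: rank ker ∂_3 − rank ∂_4 = (5 − 4) − 0 = 1, and there is no ∂_4, so H_3 = Z.

As a check, the Euler characteristic is 5 − 10 + 10 − 5 = 0, which agrees with 1 − 0 + 0 − 1 = 0.

Hence the Betti numbers are b_0 = 1, b_1 = 0, b_2 = 0, b_3 = 1.

b_0 = 1, b_1 = 0, b_2 = 0, b_3 = 1.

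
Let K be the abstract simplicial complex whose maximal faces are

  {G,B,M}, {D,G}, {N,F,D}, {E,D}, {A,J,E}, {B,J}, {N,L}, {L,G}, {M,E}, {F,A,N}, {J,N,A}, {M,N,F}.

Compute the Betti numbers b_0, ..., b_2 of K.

b_0 = 1, b_1 = 5, b_2 = 0.

Take the total order A < B < D < E < F < G < J < L < M < N on the vertex set. Then K (dimension 2) consists of the simplices:

  0-simplices (10): A, B, D, E, F, G, J, L, M, N
  1-simplices (20): AE, AF, AJ, AN, BG, BJ, BM, DE, DF, DG, DN, EJ, EM, FM, FN, GL, GM, JN, LN, MN
  2-simplices (6): AEJ, AFN, AJN, BGM, DFN, FMN

Hence C_0 ≅ Z^10, C_1 ≅ Z^20, C_2 ≅ Z^6.

The boundary map ∂_1: C_1 → C_0 is given by ∂[p,q] = [q] − [p].
As a 10×20 matrix over Z this has rank 9, with invariant factors (1,1,1,1,1,1,1,1,1).

Boundary ∂_2: C_2 → C_1 acts by ∂[p,q,r] = [q,r] − [p,r] + [p,q]. For instance
  ∂AJN = JN − AN + AJ,
  ∂AFN = FN − AN + AF.
The 20×6 boundary matrix has rank 6 and Smith normal form diag(1,1,1,1,1,1).

From H_k ≅ ker(∂_k) / im(∂_{k+1}) we obtain:

  H_0: rank C_0 − rank ∂_1 = 10 − 9 = 1, and the invariant factors of ∂_1 are all 1, so H_0 ≅ Z.
  H_1: rank ker ∂_1 − rank ∂_2 = (20 − 9) − 6 = 5, and the invariant factors of ∂_2 are all 1, so H_1 ≅ Z^5.
  H_2: rank ker ∂_2 − rank ∂_3 = (6 − 6) − 0 = 0, and there is no ∂_3, so H_2 ≅ 0.

Hence the Betti numbers are b_0 = 1, b_1 = 5, b_2 = 0.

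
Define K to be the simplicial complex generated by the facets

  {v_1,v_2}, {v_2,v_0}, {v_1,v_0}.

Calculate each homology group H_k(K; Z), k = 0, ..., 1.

Fix the vertex order v_0 < v_1 < v_2 and write every simplex with vertices in increasing order. Then dim K = 1 and the simplices of K are:

  0-simplices (3): [v_0], [v_1], [v_2]
  1-simplices (3): [v_0,v_1], [v_0,v_2], [v_1,v_2]

so the chain groups are C_0 ≅ Z^3, C_1 ≅ Z^3.

∂_1: C_1 → C_0 sends each edge [p,q] (with p < q) to q − p. For instance
  ∂[v_0,v_1] = [v_1] − [v_0].
As a 3×3 matrix over Z this has rank 2, with invariant factors (1,1).

Computing H_k = (kernel of ∂_k) / (image of ∂_{k+1}):

  H_0: rank C_0 − rank ∂_1 = 3 − 2 = 1, and the invariant factors of ∂_1 are all 1, so H_0 = Z.
  H_1: rank ker ∂_1 − rank ∂_2 = (3 − 2) − 0 = 1, and there is no ∂_2, so H_1 = Z.

H_0 = Z,  H_1 = Z.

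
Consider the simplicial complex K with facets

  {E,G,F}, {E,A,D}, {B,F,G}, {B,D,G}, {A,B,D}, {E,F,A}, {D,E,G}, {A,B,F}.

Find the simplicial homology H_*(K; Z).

H_0 ≅ Z,  H_1 = 0,  H_2 ≅ Z.

We work with the vertex ordering A < B < D < E < F < G. The simplices of K, each written with vertices in increasing order, are:

  0-simplices (6): A, B, D, E, F, G
  1-simplices (12): AB, AD, AE, AF, BD, BF, BG, DE, DG, EF, EG, FG
  2-simplices (8): ABD, ABF, ADE, AEF, BDG, BFG, DEG, EFG

giving chain groups C_0 ≅ Z^6, C_1 ≅ Z^12, C_2 ≅ Z^8.

The boundary map ∂_1: C_1 → C_0 sends each edge [p,q] (with p < q) to q − p.
As a 6×12 matrix over Z this has rank 5, with invariant factors (1,1,1,1,1).

Boundary ∂_2: C_2 → C_1 maps a triangle to the signed sum of its edges. For instance
  ∂EFG = FG − EG + EF,
  ∂ADE = DE − AE + AD.
The 12×8 boundary matrix has rank 7 and Smith normal form diag(1,1,1,1,1,1,1).

Now H_k = ker ∂_k / im ∂_{k+1}, so:

  H_0: rank C_0 − rank ∂_1 = 6 − 5 = 1, and the invariant factors of ∂_1 are all 1, so H_0 = Z.
  H_1: rank ker ∂_1 − rank ∂_2 = (12 − 5) − 7 = 0, and the invariant factors of ∂_2 are all 1, so H_1 = 0.
  H_2: rank ker ∂_2 − rank ∂_3 = (8 − 7) − 0 = 1, and there is no ∂_3, so H_2 = Z.

As a check, the Euler characteristic is 6 − 12 + 8 = 2, which agrees with 1 − 0 + 1 = 2.
(K is a triangulation of the 2-sphere S^2.)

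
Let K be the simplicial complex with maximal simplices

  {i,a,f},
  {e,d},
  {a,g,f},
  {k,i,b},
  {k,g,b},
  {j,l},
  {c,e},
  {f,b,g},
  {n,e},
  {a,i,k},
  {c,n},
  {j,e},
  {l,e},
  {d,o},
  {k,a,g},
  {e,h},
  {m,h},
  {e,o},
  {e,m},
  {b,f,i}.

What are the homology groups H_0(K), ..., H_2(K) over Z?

We work with the vertex ordering a < b < c < d < e < f < g < h < i < j < k < l < m < n < o. The simplices of K, each written with vertices in increasing order, are:

  0-simplices (15): a, b, c, d, e, f, g, h, i, j, k, l, m, n, o
  1-simplices (24): af, ag, ai, ak, bf, bg, bi, bk, ce, cn, de, do, eh, ej, el, em, en, eo, fg, fi, gk, hm, ik, jl
  2-simplices (8): afg, afi, agk, aik, bfg, bfi, bgk, bik

giving chain groups C_0 ≅ Z^15, C_1 ≅ Z^24, C_2 ≅ Z^8.

∂_1: C_1 → C_0 maps an edge to its endpoints' difference, ∂[p,q] = q − p. For instance
  ∂ag = g − a.
This gives a 15×24 integer matrix of rank 13; reducing to Smith normal form yields diagonal entries (1,1,1,1,1,1,1,1,1,1,1,1,1).

The boundary map ∂_2: C_2 → C_1 maps a triangle to the signed sum of its edges. For instance
  ∂afi = fi − ai + af,
  ∂bik = ik − bk + bi.
This gives a 24×8 integer matrix of rank 7; reducing to Smith normal form yields diagonal entries (1,1,1,1,1,1,1).

Now H_k = ker ∂_k / im ∂_{k+1}, so:

  H_0: rank C_0 − rank ∂_1 = 15 − 13 = 2, and the invariant factors of ∂_1 are all 1, so H_0 = Z^2.
  H_1: rank ker ∂_1 − rank ∂_2 = (24 − 13) − 7 = 4, and the invariant factors of ∂_2 are all 1, so H_1 = Z^4.
  H_2: rank ker ∂_2 − rank ∂_3 = (8 − 7) − 0 = 1, and there is no ∂_3, so H_2 = Z.

H_0 = Z^2,  H_1 = Z^4,  H_2 = Z.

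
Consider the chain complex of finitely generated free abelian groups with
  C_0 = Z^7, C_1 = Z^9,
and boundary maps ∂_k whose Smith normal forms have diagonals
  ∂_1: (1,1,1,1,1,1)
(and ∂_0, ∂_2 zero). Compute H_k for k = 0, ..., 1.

H_0: b_0 = 7 − 0 − 6 = 1; torsion from ∂_1 factors > 1: none. So H_0 ≅ Z.
H_1: b_1 = 9 − 6 − 0 = 3; torsion from ∂_2 factors > 1: none. So H_1 ≅ Z^3.

H_0 ≅ Z,  H_1 ≅ Z^3.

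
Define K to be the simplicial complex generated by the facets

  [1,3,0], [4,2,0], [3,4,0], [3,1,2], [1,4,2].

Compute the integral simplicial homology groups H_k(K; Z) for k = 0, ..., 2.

H_0 = Z,  H_1 = Z,  H_2 = 0.

Order the vertices as 0 < 1 < 2 < 3 < 4. Listing each simplex with vertices in this order, K has dimension 2 with simplices:

  0-simplices (5): [0], [1], [2], [3], [4]
  1-simplices (10): [0,1], [0,2], [0,3], [0,4], [1,2], [1,3], [1,4], [2,3], [2,4], [3,4]
  2-simplices (5): [0,1,3], [0,2,4], [0,3,4], [1,2,3], [1,2,4]

giving chain groups C_0 ≅ Z^5, C_1 ≅ Z^10, C_2 ≅ Z^5.

∂_1: C_1 → C_0 sends each edge [p,q] (with p < q) to q − p. For instance
  ∂[2,4] = [4] − [2].
The resulting 5×10 matrix has rank 4, and its Smith normal form has invariant factors (1,1,1,1).

∂_2: C_2 → C_1 sends each 2-simplex [p,q,r] to [q,r] − [p,r] + [p,q]. For instance
  ∂[0,2,4] = [2,4] − [0,4] + [0,2],
  ∂[1,2,3] = [2,3] − [1,3] + [1,2].
The 10×5 boundary matrix has rank 5 and Smith normal form diag(1,1,1,1,1).

Reading off H_k = ker ∂_k / im ∂_{k+1}:

  H_0: rank C_0 − rank ∂_1 = 5 − 4 = 1, and the invariant factors of ∂_1 are all 1, so H_0 = Z.
  H_1: rank ker ∂_1 − rank ∂_2 = (10 − 4) − 5 = 1, and the invariant factors of ∂_2 are all 1, so H_1 = Z.
  H_2: rank ker ∂_2 − rank ∂_3 = (5 − 5) − 0 = 0, and there is no ∂_3, so H_2 = 0.

(K is a triangulation of the Möbius band.)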